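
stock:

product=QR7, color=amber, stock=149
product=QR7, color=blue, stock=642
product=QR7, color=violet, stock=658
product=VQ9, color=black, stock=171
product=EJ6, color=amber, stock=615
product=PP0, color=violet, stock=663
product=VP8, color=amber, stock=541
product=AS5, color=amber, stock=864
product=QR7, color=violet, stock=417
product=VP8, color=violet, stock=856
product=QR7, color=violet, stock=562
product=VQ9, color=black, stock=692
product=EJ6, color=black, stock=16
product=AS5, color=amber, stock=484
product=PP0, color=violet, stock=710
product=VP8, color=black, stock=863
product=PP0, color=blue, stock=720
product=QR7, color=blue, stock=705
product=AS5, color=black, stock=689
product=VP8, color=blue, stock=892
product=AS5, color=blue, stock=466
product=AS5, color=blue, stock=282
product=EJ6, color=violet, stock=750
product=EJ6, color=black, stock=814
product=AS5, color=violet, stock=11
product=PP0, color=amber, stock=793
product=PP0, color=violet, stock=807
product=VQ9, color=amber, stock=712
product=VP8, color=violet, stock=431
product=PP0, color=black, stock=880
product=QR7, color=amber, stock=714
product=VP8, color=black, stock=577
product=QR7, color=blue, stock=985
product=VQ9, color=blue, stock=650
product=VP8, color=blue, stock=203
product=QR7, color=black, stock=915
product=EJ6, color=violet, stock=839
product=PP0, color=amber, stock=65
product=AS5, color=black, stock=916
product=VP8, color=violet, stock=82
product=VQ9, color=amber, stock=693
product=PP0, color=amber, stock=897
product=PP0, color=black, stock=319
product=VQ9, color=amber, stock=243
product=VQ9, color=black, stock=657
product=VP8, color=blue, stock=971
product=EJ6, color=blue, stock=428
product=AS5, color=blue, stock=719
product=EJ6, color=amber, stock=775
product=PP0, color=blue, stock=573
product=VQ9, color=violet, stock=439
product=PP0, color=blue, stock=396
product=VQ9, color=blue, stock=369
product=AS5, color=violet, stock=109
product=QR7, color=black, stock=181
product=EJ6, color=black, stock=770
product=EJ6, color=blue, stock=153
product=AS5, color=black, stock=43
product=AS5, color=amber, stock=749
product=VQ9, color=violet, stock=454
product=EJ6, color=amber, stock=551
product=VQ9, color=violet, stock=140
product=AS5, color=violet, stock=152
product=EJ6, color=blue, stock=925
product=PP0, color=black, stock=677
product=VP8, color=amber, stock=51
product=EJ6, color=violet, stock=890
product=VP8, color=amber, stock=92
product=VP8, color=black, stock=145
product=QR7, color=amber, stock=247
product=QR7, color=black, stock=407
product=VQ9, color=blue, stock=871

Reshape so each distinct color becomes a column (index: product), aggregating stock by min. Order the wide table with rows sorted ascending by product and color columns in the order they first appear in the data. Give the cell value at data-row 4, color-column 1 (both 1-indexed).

149

With rows sorted ascending by product, row 4 is product=QR7. color columns in first-appearance order: amber, blue, violet, black; column 1 is amber.
Long rows with product=QR7, color=amber: min(149, 714, 247) = 149.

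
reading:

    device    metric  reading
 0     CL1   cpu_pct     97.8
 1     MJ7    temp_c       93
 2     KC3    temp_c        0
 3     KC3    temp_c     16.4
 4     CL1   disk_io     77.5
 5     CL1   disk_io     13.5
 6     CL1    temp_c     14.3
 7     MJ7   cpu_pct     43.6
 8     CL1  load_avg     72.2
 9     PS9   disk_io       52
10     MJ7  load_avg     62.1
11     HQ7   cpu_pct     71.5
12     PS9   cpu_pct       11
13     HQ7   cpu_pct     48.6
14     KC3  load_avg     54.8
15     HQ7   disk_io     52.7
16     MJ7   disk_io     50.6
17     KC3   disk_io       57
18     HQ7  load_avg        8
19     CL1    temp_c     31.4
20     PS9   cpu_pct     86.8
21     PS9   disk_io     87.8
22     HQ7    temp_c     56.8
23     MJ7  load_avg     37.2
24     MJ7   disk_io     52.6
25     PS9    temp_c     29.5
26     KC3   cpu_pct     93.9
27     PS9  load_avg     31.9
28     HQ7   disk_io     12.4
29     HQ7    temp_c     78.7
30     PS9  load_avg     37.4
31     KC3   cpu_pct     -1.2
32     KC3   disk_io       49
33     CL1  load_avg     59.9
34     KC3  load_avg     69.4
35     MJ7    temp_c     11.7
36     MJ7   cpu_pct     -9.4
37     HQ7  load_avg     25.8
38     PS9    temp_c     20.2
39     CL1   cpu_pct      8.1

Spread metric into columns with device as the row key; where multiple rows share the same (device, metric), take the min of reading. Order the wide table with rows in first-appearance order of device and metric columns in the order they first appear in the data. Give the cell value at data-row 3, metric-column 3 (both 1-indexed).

With rows in first-appearance order of device, row 3 is device=KC3. metric columns in first-appearance order: cpu_pct, temp_c, disk_io, load_avg; column 3 is disk_io.
Long rows with device=KC3, metric=disk_io: min(57, 49) = 49.

49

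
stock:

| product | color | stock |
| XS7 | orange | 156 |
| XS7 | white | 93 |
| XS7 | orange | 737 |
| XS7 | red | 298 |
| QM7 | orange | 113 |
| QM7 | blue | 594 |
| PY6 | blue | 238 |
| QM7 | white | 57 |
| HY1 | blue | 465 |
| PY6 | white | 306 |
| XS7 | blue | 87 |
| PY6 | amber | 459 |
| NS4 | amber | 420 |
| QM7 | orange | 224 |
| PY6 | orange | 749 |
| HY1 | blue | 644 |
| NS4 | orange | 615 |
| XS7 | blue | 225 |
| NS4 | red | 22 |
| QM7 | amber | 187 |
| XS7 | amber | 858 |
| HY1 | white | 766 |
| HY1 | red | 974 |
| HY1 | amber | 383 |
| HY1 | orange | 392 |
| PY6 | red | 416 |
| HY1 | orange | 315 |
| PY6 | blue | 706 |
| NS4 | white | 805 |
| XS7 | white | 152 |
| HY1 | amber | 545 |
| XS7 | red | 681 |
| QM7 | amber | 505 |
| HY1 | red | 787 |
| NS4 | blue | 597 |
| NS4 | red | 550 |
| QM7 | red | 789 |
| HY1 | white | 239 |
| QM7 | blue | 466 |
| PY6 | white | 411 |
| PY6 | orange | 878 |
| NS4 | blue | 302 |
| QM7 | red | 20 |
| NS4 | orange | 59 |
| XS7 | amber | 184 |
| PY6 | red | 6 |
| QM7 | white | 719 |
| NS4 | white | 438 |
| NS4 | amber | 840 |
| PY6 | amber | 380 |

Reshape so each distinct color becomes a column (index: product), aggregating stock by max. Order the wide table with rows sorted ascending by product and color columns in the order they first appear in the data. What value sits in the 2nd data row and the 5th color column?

840

With rows sorted ascending by product, row 2 is product=NS4. color columns in first-appearance order: orange, white, red, blue, amber; column 5 is amber.
Long rows with product=NS4, color=amber: max(420, 840) = 840.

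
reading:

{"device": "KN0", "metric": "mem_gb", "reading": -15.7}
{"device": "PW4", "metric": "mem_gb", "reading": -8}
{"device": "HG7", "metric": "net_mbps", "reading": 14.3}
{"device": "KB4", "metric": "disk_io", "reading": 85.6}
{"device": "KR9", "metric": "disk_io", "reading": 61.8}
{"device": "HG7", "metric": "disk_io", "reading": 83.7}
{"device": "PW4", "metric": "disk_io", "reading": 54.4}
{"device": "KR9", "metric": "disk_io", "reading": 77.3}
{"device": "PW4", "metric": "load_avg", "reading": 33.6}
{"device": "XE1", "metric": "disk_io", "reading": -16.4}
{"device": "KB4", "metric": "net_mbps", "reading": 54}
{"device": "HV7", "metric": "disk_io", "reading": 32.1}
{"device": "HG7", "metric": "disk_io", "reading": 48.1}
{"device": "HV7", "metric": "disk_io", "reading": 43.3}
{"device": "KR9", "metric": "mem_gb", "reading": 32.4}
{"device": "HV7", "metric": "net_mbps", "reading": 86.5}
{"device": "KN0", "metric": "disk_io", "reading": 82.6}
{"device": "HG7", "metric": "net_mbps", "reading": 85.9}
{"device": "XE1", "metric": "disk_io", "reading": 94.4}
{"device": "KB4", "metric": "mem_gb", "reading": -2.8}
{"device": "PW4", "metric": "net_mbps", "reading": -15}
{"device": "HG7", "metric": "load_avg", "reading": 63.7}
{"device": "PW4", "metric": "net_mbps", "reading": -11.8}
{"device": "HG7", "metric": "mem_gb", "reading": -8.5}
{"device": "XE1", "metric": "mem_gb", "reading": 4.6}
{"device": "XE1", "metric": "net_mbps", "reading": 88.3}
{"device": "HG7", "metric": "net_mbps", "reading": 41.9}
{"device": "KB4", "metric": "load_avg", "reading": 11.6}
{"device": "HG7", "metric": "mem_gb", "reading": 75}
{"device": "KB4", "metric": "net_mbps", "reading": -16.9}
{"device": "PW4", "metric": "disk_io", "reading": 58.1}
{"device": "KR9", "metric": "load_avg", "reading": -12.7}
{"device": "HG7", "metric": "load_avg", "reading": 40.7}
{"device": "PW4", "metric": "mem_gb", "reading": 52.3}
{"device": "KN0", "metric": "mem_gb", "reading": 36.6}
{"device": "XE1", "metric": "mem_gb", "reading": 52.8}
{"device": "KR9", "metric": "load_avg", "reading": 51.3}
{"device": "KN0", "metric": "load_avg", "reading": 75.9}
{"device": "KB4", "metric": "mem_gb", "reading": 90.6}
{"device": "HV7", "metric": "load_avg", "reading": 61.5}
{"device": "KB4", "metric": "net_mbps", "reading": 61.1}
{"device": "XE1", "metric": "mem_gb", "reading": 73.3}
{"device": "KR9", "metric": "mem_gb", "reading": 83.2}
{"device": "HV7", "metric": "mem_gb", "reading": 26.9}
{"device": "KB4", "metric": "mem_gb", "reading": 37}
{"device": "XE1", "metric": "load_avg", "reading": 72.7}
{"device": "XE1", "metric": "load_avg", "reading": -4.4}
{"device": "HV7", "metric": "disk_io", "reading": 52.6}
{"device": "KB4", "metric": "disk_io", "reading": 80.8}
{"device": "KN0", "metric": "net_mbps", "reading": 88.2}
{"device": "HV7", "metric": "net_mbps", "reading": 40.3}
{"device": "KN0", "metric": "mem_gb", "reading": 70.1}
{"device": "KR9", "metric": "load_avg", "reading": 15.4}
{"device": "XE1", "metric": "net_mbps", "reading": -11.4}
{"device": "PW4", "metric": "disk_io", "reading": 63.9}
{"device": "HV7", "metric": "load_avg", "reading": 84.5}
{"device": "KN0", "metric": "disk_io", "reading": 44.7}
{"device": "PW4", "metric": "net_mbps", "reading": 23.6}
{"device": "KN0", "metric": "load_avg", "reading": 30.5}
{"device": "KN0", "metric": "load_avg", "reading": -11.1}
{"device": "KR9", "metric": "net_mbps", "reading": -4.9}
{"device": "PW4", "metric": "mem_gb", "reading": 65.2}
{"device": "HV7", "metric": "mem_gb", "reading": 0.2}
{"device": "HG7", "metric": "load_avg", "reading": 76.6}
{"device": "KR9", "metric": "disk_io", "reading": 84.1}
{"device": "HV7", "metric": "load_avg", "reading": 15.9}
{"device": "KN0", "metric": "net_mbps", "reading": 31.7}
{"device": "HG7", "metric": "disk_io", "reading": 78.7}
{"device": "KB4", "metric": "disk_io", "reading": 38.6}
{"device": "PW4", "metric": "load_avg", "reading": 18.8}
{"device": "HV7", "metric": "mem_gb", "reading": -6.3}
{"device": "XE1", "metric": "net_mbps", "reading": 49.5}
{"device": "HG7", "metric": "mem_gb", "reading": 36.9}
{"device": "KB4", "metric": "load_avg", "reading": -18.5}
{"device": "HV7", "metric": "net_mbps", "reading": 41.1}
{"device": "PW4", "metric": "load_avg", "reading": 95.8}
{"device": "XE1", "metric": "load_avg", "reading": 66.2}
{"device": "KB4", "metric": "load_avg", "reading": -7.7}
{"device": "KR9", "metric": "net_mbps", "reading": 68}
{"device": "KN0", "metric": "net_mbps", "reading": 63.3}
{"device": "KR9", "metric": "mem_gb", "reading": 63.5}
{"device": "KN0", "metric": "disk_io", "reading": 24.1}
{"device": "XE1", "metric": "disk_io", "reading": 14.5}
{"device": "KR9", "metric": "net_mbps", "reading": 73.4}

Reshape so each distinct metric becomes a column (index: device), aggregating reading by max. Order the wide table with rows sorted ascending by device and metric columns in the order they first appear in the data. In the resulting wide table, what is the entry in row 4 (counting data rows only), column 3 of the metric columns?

82.6

With rows sorted ascending by device, row 4 is device=KN0. metric columns in first-appearance order: mem_gb, net_mbps, disk_io, load_avg; column 3 is disk_io.
Long rows with device=KN0, metric=disk_io: max(82.6, 44.7, 24.1) = 82.6.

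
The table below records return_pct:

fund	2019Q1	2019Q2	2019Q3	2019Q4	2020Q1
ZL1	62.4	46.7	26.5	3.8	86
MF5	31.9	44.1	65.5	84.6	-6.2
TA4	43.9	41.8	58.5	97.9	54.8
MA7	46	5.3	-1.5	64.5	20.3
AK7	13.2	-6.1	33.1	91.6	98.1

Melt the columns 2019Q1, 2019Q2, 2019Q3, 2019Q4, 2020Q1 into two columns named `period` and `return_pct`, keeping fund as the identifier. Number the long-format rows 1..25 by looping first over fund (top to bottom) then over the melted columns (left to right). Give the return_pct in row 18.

-1.5

25 rows total (5 × 5). Row 18: index ⌊(18-1)/5⌋ = 3 into fund → MA7; (18-1) mod 5 = 2 into the melted columns → 2019Q3.
So row 18 is (MA7, 2019Q3, -1.5); return_pct = -1.5.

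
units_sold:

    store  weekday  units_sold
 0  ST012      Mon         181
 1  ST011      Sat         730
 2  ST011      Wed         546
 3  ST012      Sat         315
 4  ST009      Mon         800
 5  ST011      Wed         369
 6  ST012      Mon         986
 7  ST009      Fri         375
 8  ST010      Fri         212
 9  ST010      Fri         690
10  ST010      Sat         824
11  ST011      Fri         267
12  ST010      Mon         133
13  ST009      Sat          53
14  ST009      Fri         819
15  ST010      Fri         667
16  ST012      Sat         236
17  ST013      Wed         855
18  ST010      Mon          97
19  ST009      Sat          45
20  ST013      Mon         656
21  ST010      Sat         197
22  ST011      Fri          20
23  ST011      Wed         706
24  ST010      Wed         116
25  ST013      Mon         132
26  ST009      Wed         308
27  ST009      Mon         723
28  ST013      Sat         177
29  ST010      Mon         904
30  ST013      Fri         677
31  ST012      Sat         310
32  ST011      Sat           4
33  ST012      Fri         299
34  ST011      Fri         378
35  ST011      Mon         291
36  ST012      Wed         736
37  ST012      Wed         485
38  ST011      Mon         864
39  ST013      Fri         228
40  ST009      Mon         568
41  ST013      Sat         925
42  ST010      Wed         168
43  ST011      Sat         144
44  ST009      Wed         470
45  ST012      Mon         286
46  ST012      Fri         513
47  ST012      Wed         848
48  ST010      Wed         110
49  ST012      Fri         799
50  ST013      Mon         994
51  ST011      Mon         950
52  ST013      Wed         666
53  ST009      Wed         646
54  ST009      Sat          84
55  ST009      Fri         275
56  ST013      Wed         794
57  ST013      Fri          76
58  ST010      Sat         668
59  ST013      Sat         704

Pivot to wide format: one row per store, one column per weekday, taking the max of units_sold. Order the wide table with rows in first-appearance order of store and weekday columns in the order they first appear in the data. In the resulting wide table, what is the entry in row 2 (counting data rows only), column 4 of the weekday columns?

With rows in first-appearance order of store, row 2 is store=ST011. weekday columns in first-appearance order: Mon, Sat, Wed, Fri; column 4 is Fri.
Long rows with store=ST011, weekday=Fri: max(267, 20, 378) = 378.

378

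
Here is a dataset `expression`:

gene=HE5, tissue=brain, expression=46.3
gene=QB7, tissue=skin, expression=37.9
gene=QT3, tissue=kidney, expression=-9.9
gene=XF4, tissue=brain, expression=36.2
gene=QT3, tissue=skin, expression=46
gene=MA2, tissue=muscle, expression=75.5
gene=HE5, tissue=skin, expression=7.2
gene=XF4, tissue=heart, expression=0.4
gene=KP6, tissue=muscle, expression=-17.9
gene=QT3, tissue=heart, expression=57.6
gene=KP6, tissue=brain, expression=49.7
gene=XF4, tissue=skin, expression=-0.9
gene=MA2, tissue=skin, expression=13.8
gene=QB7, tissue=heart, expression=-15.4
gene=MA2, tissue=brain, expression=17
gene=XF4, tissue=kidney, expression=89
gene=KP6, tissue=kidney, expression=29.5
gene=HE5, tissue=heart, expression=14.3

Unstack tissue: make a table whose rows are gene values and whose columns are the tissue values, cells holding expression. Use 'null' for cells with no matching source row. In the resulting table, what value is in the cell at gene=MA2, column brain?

The long row with gene=MA2, tissue=brain has expression=17.

17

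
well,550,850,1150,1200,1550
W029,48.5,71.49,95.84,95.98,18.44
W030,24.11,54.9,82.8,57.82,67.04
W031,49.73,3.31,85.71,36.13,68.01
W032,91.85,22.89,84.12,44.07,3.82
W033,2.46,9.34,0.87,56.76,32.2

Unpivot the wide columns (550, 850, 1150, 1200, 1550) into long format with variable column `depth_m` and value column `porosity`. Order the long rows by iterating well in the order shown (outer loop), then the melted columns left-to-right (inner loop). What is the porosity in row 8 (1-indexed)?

82.8

25 rows total (5 × 5). Row 8: index ⌊(8-1)/5⌋ = 1 into well → W030; (8-1) mod 5 = 2 into the melted columns → 1150.
So row 8 is (W030, 1150, 82.8); porosity = 82.8.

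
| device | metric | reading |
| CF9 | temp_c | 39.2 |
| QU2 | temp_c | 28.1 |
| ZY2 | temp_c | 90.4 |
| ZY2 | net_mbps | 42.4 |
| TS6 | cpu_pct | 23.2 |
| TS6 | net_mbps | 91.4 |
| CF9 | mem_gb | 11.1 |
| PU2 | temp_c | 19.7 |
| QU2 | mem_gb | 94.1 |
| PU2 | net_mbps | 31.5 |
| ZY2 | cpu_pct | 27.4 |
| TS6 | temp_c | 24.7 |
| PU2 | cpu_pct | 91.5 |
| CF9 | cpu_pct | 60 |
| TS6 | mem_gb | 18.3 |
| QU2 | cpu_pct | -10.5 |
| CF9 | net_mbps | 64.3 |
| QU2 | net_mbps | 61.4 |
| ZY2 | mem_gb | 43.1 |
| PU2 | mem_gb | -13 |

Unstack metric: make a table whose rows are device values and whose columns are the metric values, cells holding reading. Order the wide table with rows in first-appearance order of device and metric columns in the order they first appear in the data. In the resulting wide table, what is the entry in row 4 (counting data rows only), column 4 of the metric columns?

18.3

With rows in first-appearance order of device, row 4 is device=TS6. metric columns in first-appearance order: temp_c, net_mbps, cpu_pct, mem_gb; column 4 is mem_gb.
Long rows with device=TS6, metric=mem_gb: reading = 18.3.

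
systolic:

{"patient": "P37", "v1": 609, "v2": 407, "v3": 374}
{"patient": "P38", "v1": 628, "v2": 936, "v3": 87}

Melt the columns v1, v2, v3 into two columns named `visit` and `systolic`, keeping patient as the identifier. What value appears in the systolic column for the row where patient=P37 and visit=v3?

374

Unpivoting turns each (patient, wide-column) pair into one long row.
The wide cell at row P37, column v3 holds 374, so the long row (P37, v3) has systolic=374.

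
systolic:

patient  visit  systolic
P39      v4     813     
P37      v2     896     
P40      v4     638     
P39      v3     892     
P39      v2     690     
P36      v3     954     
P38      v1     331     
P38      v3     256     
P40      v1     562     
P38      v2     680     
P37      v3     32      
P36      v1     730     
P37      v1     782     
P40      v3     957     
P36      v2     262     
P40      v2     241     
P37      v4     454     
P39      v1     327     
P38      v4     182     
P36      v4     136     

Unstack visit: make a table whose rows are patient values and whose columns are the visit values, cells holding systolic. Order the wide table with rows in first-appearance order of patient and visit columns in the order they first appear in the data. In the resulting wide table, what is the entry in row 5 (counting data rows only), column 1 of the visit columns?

182

With rows in first-appearance order of patient, row 5 is patient=P38. visit columns in first-appearance order: v4, v2, v3, v1; column 1 is v4.
Long rows with patient=P38, visit=v4: systolic = 182.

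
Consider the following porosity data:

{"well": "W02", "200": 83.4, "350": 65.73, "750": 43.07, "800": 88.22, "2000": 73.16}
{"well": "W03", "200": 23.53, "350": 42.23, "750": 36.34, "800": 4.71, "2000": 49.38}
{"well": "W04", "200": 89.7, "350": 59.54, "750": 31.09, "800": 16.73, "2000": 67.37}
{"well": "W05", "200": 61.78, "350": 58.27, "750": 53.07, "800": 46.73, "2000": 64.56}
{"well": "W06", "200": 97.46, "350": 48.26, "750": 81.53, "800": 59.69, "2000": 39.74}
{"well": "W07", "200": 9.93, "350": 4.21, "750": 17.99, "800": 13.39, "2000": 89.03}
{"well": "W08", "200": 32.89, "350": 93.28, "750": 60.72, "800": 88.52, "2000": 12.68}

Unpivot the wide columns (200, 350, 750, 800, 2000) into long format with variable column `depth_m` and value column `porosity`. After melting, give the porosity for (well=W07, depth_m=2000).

Unpivoting turns each (well, wide-column) pair into one long row.
The wide cell at row W07, column 2000 holds 89.03, so the long row (W07, 2000) has porosity=89.03.

89.03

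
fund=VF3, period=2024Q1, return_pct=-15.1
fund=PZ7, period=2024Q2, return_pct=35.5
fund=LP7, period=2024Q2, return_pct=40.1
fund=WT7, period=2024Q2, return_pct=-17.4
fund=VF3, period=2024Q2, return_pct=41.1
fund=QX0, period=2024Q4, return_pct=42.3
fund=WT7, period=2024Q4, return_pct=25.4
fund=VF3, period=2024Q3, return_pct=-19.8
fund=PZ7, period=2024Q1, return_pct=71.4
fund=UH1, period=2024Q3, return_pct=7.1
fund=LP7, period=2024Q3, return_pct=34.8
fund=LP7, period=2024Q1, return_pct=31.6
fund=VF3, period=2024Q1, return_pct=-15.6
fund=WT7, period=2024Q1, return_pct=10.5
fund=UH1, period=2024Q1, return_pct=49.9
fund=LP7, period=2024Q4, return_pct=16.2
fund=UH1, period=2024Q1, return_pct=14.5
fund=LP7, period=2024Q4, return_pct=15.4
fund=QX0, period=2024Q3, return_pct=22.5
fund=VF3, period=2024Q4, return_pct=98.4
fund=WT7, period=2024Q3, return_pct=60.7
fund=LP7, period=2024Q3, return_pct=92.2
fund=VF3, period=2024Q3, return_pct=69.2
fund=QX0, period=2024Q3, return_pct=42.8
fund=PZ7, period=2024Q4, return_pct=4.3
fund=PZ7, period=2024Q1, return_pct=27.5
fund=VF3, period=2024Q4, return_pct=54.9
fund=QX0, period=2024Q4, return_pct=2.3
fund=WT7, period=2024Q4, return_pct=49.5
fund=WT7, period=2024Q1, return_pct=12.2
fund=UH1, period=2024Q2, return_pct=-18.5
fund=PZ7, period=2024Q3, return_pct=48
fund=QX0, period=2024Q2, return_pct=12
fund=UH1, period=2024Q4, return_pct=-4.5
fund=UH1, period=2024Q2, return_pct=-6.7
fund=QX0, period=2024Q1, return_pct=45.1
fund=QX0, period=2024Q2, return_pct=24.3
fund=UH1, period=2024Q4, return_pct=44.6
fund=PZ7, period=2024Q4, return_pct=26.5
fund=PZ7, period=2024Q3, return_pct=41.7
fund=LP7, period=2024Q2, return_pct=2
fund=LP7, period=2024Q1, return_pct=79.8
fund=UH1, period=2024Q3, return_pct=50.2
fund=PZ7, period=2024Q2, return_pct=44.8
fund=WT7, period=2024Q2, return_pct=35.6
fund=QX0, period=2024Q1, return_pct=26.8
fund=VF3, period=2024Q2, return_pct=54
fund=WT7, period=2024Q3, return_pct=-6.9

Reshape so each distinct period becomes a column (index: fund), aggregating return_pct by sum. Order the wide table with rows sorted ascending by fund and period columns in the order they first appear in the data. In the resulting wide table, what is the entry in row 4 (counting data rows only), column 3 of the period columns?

40.1

With rows sorted ascending by fund, row 4 is fund=UH1. period columns in first-appearance order: 2024Q1, 2024Q2, 2024Q4, 2024Q3; column 3 is 2024Q4.
Long rows with fund=UH1, period=2024Q4: -4.5 + 44.6 = 40.1.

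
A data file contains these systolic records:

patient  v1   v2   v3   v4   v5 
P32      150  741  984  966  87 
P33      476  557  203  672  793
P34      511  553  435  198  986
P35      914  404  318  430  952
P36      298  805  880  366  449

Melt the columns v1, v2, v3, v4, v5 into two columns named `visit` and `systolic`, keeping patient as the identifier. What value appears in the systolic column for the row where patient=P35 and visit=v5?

952

Unpivoting turns each (patient, wide-column) pair into one long row.
The wide cell at row P35, column v5 holds 952, so the long row (P35, v5) has systolic=952.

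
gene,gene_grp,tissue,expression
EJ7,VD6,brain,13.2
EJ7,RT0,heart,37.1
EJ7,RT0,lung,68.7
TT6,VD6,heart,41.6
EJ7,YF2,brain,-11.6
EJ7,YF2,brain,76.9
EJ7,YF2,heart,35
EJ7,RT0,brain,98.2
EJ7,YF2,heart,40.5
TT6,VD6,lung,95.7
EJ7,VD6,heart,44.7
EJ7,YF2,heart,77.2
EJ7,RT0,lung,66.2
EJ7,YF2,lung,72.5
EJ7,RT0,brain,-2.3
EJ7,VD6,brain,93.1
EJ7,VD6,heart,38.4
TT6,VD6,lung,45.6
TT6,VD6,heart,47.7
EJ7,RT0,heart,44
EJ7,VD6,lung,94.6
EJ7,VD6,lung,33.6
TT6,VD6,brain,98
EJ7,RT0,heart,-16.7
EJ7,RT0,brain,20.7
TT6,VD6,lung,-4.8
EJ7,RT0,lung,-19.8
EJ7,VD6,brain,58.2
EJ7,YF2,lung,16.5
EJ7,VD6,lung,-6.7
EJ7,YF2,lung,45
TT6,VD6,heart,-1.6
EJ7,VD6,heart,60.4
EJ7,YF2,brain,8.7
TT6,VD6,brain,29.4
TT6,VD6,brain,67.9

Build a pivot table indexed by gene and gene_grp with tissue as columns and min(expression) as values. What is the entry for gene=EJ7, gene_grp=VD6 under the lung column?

Rows with gene=EJ7, gene_grp=VD6 and tissue=lung: expression values are 94.6, 33.6, -6.7.
min(94.6, 33.6, -6.7) = -6.7.

-6.7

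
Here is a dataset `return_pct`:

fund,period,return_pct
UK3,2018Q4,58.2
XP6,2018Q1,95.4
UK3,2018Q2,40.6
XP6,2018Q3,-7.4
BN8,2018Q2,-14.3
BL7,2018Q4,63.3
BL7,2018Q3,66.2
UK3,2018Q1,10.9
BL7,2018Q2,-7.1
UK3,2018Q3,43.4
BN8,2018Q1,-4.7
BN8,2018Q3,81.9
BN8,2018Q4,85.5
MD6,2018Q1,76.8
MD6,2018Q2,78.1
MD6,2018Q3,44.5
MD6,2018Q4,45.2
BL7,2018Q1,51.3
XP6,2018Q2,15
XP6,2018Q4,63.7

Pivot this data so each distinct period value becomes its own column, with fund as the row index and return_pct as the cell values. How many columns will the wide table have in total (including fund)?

1 column for fund plus 4 distinct period values → 5 columns.

5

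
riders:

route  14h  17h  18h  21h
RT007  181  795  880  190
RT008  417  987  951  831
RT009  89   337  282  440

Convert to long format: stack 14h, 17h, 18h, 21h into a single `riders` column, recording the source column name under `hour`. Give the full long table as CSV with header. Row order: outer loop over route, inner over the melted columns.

route,hour,riders
RT007,14h,181
RT007,17h,795
RT007,18h,880
RT007,21h,190
RT008,14h,417
RT008,17h,987
RT008,18h,951
RT008,21h,831
RT009,14h,89
RT009,17h,337
RT009,18h,282
RT009,21h,440

Each (route, column) pair becomes one row: 3 × 4 = 12 rows.
For example, (RT007, 14h) → riders=181.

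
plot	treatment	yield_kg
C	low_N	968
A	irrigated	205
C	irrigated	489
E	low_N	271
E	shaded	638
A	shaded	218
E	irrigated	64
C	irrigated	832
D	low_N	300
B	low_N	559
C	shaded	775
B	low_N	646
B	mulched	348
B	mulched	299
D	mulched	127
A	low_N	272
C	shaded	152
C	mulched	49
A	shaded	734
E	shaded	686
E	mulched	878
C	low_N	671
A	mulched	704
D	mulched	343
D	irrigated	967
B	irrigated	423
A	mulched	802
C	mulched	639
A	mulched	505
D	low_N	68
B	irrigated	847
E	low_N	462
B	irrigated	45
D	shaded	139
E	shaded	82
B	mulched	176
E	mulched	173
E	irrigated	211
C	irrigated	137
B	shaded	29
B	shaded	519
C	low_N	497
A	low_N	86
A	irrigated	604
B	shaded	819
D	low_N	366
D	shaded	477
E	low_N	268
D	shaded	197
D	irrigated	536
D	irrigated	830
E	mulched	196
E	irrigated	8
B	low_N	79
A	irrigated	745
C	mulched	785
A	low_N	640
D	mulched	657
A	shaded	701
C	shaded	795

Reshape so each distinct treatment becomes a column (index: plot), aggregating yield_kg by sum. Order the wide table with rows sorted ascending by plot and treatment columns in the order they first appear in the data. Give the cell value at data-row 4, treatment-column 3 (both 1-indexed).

813

With rows sorted ascending by plot, row 4 is plot=D. treatment columns in first-appearance order: low_N, irrigated, shaded, mulched; column 3 is shaded.
Long rows with plot=D, treatment=shaded: 139 + 477 + 197 = 813.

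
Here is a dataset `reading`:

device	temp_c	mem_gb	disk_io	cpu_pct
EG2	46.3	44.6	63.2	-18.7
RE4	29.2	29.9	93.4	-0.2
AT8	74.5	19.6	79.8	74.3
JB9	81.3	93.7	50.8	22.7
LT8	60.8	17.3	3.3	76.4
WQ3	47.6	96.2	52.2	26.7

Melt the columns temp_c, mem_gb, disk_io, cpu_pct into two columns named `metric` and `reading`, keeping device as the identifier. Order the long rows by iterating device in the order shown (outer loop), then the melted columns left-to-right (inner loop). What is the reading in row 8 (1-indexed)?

24 rows total (6 × 4). Row 8: index ⌊(8-1)/4⌋ = 1 into device → RE4; (8-1) mod 4 = 3 into the melted columns → cpu_pct.
So row 8 is (RE4, cpu_pct, -0.2); reading = -0.2.

-0.2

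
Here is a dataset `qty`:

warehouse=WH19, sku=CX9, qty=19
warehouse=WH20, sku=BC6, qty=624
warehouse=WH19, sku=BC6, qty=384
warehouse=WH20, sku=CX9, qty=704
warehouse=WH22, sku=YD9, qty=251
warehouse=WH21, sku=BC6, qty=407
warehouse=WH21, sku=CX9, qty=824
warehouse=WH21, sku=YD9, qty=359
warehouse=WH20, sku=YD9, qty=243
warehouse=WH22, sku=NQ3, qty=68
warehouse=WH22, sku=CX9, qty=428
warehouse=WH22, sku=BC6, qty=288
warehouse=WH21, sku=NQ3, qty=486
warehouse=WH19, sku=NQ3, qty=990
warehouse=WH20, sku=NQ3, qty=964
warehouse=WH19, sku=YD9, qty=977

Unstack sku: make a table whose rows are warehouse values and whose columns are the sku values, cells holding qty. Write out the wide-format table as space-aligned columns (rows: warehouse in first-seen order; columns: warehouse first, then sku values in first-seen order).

warehouse  CX9  BC6  YD9  NQ3
WH19       19   384  977  990
WH20       704  624  243  964
WH22       428  288  251  68 
WH21       824  407  359  486

Columns: warehouse plus the 4 distinct sku values (CX9, BC6, YD9, NQ3).
For example, row WH19 column CX9 takes qty=19 from the long row (WH19, CX9).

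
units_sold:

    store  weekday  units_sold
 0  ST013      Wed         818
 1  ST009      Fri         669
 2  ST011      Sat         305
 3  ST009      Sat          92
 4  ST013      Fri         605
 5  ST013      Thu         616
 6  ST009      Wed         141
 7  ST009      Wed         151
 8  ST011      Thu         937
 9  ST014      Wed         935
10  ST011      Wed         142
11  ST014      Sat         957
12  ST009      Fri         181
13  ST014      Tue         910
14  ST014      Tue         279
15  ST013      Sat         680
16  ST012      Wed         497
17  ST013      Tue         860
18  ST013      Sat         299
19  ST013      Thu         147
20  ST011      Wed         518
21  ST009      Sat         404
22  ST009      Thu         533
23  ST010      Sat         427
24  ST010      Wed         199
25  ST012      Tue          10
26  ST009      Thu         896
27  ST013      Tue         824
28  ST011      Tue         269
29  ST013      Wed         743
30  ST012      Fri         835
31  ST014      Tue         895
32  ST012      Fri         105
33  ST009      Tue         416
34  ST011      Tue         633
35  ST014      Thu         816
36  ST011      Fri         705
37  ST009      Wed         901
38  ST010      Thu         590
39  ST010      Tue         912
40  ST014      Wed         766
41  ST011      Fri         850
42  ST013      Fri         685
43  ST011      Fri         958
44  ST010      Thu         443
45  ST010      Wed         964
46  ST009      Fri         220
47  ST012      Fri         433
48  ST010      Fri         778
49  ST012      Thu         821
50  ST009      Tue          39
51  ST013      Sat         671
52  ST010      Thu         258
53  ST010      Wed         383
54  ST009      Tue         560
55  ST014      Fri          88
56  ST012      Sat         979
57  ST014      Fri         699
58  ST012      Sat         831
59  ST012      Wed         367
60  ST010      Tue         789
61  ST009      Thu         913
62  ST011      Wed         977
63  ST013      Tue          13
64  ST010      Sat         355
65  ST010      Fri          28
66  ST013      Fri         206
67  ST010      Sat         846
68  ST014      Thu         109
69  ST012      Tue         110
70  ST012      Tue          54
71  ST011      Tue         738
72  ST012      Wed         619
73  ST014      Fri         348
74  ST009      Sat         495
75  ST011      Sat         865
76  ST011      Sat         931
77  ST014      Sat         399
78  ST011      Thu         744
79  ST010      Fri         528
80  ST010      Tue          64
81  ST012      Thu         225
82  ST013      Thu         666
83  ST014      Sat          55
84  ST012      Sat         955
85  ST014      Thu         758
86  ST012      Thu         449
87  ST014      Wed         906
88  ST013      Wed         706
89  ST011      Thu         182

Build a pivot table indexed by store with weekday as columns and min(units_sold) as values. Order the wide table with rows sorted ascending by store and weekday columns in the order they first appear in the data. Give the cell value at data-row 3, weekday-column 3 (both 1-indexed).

With rows sorted ascending by store, row 3 is store=ST011. weekday columns in first-appearance order: Wed, Fri, Sat, Thu, Tue; column 3 is Sat.
Long rows with store=ST011, weekday=Sat: min(305, 865, 931) = 305.

305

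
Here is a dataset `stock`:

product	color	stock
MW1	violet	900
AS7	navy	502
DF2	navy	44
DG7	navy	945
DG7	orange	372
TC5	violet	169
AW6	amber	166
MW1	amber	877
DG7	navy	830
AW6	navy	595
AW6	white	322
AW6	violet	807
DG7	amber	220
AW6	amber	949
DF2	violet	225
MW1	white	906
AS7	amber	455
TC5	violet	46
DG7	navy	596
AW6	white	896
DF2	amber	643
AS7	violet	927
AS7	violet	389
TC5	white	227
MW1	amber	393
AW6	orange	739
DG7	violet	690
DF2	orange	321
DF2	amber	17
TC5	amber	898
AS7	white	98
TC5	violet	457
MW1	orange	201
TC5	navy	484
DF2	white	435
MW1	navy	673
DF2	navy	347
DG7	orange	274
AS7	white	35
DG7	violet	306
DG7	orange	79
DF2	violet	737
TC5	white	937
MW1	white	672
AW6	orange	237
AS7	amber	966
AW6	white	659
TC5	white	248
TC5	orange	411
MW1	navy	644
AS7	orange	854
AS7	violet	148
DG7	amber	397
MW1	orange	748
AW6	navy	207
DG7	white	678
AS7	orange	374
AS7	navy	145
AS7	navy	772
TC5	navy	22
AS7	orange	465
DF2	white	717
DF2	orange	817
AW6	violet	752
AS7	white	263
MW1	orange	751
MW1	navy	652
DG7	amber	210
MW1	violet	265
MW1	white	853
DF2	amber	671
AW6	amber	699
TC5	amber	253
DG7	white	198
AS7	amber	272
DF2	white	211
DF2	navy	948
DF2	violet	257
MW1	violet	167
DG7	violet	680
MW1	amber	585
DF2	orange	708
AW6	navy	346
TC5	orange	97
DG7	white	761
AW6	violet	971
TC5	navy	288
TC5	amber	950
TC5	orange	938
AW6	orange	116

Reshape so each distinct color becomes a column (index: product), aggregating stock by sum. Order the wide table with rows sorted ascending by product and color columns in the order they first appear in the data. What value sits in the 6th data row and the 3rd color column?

With rows sorted ascending by product, row 6 is product=TC5. color columns in first-appearance order: violet, navy, orange, amber, white; column 3 is orange.
Long rows with product=TC5, color=orange: 411 + 97 + 938 = 1446.

1446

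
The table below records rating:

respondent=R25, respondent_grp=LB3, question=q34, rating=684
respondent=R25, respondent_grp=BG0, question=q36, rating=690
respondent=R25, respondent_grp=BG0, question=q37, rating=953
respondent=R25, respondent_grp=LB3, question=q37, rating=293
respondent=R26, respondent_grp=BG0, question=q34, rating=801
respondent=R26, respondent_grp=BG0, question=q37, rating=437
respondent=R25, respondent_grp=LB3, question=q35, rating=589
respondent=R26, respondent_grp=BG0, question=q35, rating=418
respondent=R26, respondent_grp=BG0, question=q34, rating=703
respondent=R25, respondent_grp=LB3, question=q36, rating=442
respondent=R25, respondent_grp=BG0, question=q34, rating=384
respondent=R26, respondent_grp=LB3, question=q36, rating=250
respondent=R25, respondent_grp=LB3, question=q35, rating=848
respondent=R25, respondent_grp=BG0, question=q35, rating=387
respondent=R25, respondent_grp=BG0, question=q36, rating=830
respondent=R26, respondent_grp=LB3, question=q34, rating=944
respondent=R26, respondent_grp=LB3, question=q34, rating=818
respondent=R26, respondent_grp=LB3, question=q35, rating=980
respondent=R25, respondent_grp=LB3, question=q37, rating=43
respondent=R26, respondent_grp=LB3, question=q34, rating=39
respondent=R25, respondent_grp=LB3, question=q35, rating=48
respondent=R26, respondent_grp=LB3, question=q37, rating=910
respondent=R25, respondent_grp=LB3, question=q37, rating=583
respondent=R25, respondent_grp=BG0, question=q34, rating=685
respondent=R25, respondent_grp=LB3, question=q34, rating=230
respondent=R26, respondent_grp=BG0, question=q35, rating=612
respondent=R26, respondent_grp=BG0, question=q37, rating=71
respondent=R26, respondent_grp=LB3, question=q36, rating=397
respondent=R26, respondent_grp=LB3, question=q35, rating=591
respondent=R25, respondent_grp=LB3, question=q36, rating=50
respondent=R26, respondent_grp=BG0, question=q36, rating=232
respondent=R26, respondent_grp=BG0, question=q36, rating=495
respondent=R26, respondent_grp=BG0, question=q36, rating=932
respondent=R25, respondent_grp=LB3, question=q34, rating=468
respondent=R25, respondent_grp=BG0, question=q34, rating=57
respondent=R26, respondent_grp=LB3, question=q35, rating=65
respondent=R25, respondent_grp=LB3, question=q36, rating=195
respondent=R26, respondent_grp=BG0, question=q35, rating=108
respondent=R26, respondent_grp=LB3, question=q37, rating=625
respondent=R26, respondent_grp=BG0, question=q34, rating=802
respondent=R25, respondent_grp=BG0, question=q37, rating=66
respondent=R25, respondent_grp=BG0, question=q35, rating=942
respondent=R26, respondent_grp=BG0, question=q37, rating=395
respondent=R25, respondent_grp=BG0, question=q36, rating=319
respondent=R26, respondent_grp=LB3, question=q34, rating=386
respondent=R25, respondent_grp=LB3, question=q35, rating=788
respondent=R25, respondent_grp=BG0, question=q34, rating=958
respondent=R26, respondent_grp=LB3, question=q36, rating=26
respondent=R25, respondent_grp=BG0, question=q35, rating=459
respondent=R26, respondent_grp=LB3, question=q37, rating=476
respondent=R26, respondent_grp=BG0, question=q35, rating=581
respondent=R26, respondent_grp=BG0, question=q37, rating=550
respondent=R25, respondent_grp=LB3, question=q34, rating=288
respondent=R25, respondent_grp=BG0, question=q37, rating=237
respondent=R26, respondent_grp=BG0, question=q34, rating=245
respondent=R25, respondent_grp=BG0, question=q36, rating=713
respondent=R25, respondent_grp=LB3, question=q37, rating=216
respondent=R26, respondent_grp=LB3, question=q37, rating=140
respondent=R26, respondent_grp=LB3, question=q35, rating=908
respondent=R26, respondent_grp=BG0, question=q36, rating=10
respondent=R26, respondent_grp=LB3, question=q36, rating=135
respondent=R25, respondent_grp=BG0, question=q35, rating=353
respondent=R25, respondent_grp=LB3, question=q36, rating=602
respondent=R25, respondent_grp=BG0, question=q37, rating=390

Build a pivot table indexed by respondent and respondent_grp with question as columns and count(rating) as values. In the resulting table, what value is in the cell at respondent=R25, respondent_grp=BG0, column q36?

4

Rows with respondent=R25, respondent_grp=BG0 and question=q36: rating values are 690, 830, 319, 713.
4 rows match — count = 4.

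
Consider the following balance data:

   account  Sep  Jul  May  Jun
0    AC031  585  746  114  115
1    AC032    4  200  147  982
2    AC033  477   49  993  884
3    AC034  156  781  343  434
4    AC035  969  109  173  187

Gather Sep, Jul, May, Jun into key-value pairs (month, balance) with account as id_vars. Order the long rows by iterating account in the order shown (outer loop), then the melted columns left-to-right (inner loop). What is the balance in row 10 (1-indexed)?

20 rows total (5 × 4). Row 10: index ⌊(10-1)/4⌋ = 2 into account → AC033; (10-1) mod 4 = 1 into the melted columns → Jul.
So row 10 is (AC033, Jul, 49); balance = 49.

49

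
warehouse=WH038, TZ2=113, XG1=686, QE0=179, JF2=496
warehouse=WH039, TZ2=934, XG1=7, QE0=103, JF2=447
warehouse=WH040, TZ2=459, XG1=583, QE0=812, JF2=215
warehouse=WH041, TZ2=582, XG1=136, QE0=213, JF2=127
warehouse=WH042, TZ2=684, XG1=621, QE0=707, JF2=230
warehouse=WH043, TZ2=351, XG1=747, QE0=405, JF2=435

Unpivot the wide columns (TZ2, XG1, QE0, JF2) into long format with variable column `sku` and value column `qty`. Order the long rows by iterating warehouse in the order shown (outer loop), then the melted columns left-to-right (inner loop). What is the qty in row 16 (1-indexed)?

127

24 rows total (6 × 4). Row 16: index ⌊(16-1)/4⌋ = 3 into warehouse → WH041; (16-1) mod 4 = 3 into the melted columns → JF2.
So row 16 is (WH041, JF2, 127); qty = 127.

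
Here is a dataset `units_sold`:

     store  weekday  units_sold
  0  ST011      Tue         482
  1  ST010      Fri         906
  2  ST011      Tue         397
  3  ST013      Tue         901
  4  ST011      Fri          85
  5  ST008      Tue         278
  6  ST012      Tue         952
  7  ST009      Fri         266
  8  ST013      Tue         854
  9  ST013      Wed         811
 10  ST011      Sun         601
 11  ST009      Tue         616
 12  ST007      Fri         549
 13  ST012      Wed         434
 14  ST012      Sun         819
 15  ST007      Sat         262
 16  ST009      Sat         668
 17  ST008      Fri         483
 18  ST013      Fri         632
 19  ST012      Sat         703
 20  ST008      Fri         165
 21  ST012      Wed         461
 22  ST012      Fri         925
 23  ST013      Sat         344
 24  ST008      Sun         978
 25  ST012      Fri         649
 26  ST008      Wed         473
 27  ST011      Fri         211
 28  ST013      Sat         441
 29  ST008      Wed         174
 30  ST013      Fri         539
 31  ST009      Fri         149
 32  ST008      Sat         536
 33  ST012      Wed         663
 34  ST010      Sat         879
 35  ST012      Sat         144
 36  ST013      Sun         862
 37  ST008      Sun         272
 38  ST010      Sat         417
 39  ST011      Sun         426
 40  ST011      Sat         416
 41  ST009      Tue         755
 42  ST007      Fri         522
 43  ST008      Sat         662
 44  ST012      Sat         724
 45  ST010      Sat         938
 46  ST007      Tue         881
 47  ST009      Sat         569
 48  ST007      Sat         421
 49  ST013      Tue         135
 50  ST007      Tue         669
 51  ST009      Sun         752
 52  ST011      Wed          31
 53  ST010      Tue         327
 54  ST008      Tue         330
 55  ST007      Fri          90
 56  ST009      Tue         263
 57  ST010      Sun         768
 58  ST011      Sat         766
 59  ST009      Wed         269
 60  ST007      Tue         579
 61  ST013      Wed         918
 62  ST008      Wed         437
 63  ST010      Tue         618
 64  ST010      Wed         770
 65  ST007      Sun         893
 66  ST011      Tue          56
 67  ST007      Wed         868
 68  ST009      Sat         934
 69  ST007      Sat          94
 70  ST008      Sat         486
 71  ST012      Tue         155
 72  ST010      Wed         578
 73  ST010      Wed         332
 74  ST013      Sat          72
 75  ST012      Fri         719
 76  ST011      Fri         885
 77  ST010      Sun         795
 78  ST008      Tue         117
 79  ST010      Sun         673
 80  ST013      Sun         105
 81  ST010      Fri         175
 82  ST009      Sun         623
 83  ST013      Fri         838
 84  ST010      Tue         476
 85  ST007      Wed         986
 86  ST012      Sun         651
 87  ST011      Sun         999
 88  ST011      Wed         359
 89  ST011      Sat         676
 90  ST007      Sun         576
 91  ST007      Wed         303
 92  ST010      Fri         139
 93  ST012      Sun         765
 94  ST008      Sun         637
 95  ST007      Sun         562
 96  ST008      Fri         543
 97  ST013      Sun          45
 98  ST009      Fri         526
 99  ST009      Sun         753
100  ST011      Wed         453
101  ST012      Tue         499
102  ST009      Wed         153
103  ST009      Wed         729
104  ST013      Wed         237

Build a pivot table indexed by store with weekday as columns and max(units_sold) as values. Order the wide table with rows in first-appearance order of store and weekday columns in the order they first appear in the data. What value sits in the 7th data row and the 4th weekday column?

With rows in first-appearance order of store, row 7 is store=ST007. weekday columns in first-appearance order: Tue, Fri, Wed, Sun, Sat; column 4 is Sun.
Long rows with store=ST007, weekday=Sun: max(893, 576, 562) = 893.

893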